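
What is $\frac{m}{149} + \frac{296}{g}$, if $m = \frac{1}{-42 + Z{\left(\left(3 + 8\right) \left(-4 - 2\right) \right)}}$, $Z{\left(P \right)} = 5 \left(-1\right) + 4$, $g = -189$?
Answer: $- \frac{1896661}{1210923} \approx -1.5663$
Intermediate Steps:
$Z{\left(P \right)} = -1$ ($Z{\left(P \right)} = -5 + 4 = -1$)
$m = - \frac{1}{43}$ ($m = \frac{1}{-42 - 1} = \frac{1}{-43} = - \frac{1}{43} \approx -0.023256$)
$\frac{m}{149} + \frac{296}{g} = - \frac{1}{43 \cdot 149} + \frac{296}{-189} = \left(- \frac{1}{43}\right) \frac{1}{149} + 296 \left(- \frac{1}{189}\right) = - \frac{1}{6407} - \frac{296}{189} = - \frac{1896661}{1210923}$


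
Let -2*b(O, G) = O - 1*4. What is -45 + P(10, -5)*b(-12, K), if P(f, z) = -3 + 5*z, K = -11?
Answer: -269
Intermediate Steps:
b(O, G) = 2 - O/2 (b(O, G) = -(O - 1*4)/2 = -(O - 4)/2 = -(-4 + O)/2 = 2 - O/2)
-45 + P(10, -5)*b(-12, K) = -45 + (-3 + 5*(-5))*(2 - ½*(-12)) = -45 + (-3 - 25)*(2 + 6) = -45 - 28*8 = -45 - 224 = -269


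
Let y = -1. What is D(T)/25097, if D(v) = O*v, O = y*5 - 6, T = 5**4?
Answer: -6875/25097 ≈ -0.27394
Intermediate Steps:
T = 625
O = -11 (O = -1*5 - 6 = -5 - 6 = -11)
D(v) = -11*v
D(T)/25097 = -11*625/25097 = -6875*1/25097 = -6875/25097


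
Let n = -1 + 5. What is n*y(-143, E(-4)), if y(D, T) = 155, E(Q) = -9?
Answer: 620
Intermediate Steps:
n = 4
n*y(-143, E(-4)) = 4*155 = 620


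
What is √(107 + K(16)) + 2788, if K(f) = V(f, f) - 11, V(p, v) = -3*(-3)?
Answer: 2788 + √105 ≈ 2798.2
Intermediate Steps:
V(p, v) = 9
K(f) = -2 (K(f) = 9 - 11 = -2)
√(107 + K(16)) + 2788 = √(107 - 2) + 2788 = √105 + 2788 = 2788 + √105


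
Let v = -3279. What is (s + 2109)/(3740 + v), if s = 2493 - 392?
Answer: 4210/461 ≈ 9.1323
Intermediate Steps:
s = 2101
(s + 2109)/(3740 + v) = (2101 + 2109)/(3740 - 3279) = 4210/461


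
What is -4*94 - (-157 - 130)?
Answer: -89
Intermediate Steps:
-4*94 - (-157 - 130) = -376 - 1*(-287) = -376 + 287 = -89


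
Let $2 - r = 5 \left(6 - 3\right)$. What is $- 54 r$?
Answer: $702$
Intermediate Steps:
$r = -13$ ($r = 2 - 5 \left(6 - 3\right) = 2 - 5 \cdot 3 = 2 - 15 = -13$)
$- 54 r = \left(-54\right) \left(-13\right) = 702$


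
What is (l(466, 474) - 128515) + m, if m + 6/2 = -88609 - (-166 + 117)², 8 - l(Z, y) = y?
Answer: -219994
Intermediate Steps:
l(Z, y) = 8 - y
m = -91013 (m = -3 + (-88609 - (-166 + 117)²) = -3 + (-88609 - 1*(-49)²) = -3 + (-88609 - 1*2401) = -3 + (-88609 - 2401) = -3 - 91010 = -91013)
(l(466, 474) - 128515) + m = ((8 - 1*474) - 128515) - 91013 = ((8 - 474) - 128515) - 91013 = (-466 - 128515) - 91013 = -128981 - 91013 = -219994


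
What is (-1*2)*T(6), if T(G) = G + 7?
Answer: -26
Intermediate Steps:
T(G) = 7 + G
(-1*2)*T(6) = (-1*2)*(7 + 6) = -2*13 = -26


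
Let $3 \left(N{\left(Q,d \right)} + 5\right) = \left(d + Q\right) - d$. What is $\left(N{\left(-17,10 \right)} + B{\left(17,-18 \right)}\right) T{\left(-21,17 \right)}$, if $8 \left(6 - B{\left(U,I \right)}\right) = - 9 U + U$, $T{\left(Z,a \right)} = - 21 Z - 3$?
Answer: $5402$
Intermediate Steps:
$T{\left(Z,a \right)} = -3 - 21 Z$ ($T{\left(Z,a \right)} = - 21 Z + \left(-6 + 3\right) = - 21 Z - 3 = -3 - 21 Z$)
$N{\left(Q,d \right)} = -5 + \frac{Q}{3}$ ($N{\left(Q,d \right)} = -5 + \frac{\left(d + Q\right) - d}{3} = -5 + \frac{\left(Q + d\right) - d}{3} = -5 + \frac{Q}{3}$)
$B{\left(U,I \right)} = 6 + U$ ($B{\left(U,I \right)} = 6 - \frac{- 9 U + U}{8} = 6 - \frac{\left(-8\right) U}{8} = 6 + U$)
$\left(N{\left(-17,10 \right)} + B{\left(17,-18 \right)}\right) T{\left(-21,17 \right)} = \left(\left(-5 + \frac{1}{3} \left(-17\right)\right) + \left(6 + 17\right)\right) \left(-3 - -441\right) = \left(\left(-5 - \frac{17}{3}\right) + 23\right) \left(-3 + 441\right) = \left(- \frac{32}{3} + 23\right) 438 = \frac{37}{3} \cdot 438 = 5402$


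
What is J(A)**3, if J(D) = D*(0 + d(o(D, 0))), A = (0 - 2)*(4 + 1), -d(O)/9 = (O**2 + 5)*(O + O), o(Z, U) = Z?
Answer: -6751269000000000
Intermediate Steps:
d(O) = -18*O*(5 + O**2) (d(O) = -9*(O**2 + 5)*(O + O) = -9*(5 + O**2)*2*O = -18*O*(5 + O**2))
A = -10 (A = -2*5 = -10)
J(D) = -18*D**2*(5 + D**2) (J(D) = D*(0 - 18*D*(5 + D**2)) = D*(-18*D*(5 + D**2)) = -18*D**2*(5 + D**2))
J(A)**3 = (18*(-10)**2*(-5 - 1*(-10)**2))**3 = (18*100*(-5 - 1*100))**3 = (18*100*(-5 - 100))**3 = (18*100*(-105))**3 = (-189000)**3 = -6751269000000000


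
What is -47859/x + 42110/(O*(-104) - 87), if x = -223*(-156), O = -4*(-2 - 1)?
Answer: -101920963/3096132 ≈ -32.919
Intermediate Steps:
O = 12 (O = -4*(-3) = 12)
x = 34788
-47859/x + 42110/(O*(-104) - 87) = -47859/34788 + 42110/(12*(-104) - 87) = -47859*1/34788 + 42110/(-1248 - 87) = -15953/11596 + 42110/(-1335) = -15953/11596 + 42110*(-1/1335) = -15953/11596 - 8422/267 = -101920963/3096132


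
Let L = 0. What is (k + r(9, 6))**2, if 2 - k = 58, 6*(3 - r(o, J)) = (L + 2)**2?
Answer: 25921/9 ≈ 2880.1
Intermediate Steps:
r(o, J) = 7/3 (r(o, J) = 3 - (0 + 2)**2/6 = 3 - 1/6*2**2 = 3 - 1/6*4 = 3 - 2/3 = 7/3)
k = -56 (k = 2 - 1*58 = 2 - 58 = -56)
(k + r(9, 6))**2 = (-56 + 7/3)**2 = (-161/3)**2 = 25921/9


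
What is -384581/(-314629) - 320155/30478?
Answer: -259500839/27957034 ≈ -9.2821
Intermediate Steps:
-384581/(-314629) - 320155/30478 = -384581*(-1/314629) - 320155*1/30478 = 384581/314629 - 320155/30478 = -259500839/27957034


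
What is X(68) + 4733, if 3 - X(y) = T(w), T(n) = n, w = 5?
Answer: 4731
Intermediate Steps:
X(y) = -2 (X(y) = 3 - 1*5 = 3 - 5 = -2)
X(68) + 4733 = -2 + 4733 = 4731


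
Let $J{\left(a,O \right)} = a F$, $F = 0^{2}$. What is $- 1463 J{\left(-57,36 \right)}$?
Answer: $0$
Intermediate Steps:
$F = 0$
$J{\left(a,O \right)} = 0$ ($J{\left(a,O \right)} = a 0 = 0$)
$- 1463 J{\left(-57,36 \right)} = \left(-1463\right) 0 = 0$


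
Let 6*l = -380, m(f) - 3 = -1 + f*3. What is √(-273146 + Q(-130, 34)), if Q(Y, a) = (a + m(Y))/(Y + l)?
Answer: I*√22971424610/290 ≈ 522.63*I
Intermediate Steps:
m(f) = 2 + 3*f (m(f) = 3 + (-1 + f*3) = 3 + (-1 + 3*f) = 2 + 3*f)
l = -190/3 (l = (⅙)*(-380) = -190/3 ≈ -63.333)
Q(Y, a) = (2 + a + 3*Y)/(-190/3 + Y) (Q(Y, a) = (a + (2 + 3*Y))/(Y - 190/3) = (2 + a + 3*Y)/(-190/3 + Y))
√(-273146 + Q(-130, 34)) = √(-273146 + 3*(2 + 34 + 3*(-130))/(-190 + 3*(-130))) = √(-273146 + 3*(2 + 34 - 390)/(-190 - 390)) = √(-273146 + 3*(-354)/(-580)) = √(-273146 + 3*(-1/580)*(-354)) = √(-273146 + 531/290) = √(-79211809/290) = I*√22971424610/290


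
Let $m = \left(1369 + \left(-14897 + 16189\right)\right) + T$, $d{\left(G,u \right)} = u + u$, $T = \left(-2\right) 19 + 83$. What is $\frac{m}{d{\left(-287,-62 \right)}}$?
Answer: $- \frac{1353}{62} \approx -21.823$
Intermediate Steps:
$T = 45$ ($T = -38 + 83 = 45$)
$d{\left(G,u \right)} = 2 u$
$m = 2706$ ($m = \left(1369 + \left(-14897 + 16189\right)\right) + 45 = \left(1369 + 1292\right) + 45 = 2661 + 45 = 2706$)
$\frac{m}{d{\left(-287,-62 \right)}} = \frac{2706}{2 \left(-62\right)} = \frac{2706}{-124} = 2706 \left(- \frac{1}{124}\right) = - \frac{1353}{62}$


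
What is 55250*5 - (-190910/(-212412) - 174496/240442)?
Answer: 3527210699623033/12768191526 ≈ 2.7625e+5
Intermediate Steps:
55250*5 - (-190910/(-212412) - 174496/240442) = 276250 - (-190910*(-1/212412) - 174496*1/240442) = 276250 - (95455/106206 - 87248/120221) = 276250 - 1*2209434467/12768191526 = 276250 - 2209434467/12768191526 = 3527210699623033/12768191526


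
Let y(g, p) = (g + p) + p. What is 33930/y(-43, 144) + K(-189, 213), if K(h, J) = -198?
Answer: -2916/49 ≈ -59.510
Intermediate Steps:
y(g, p) = g + 2*p
33930/y(-43, 144) + K(-189, 213) = 33930/(-43 + 2*144) - 198 = 33930/(-43 + 288) - 198 = 33930/245 - 198 = 33930*(1/245) - 198 = 6786/49 - 198 = -2916/49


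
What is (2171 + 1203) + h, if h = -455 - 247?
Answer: 2672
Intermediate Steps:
h = -702
(2171 + 1203) + h = (2171 + 1203) - 702 = 3374 - 702 = 2672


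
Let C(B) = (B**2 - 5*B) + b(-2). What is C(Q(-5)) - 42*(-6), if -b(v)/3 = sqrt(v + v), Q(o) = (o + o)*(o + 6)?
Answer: 402 - 6*I ≈ 402.0 - 6.0*I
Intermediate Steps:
Q(o) = 2*o*(6 + o) (Q(o) = (2*o)*(6 + o) = 2*o*(6 + o))
b(v) = -3*sqrt(2)*sqrt(v) (b(v) = -3*sqrt(v + v) = -3*sqrt(2)*sqrt(v))
C(B) = B**2 - 6*I - 5*B (C(B) = (B**2 - 5*B) - 3*sqrt(2)*sqrt(-2) = (B**2 - 5*B) - 3*sqrt(2)*I*sqrt(2) = (B**2 - 5*B) - 6*I = B**2 - 6*I - 5*B)
C(Q(-5)) - 42*(-6) = ((2*(-5)*(6 - 5))**2 - 6*I - 10*(-5)*(6 - 5)) - 42*(-6) = ((2*(-5)*1)**2 - 6*I - 10*(-5)) + 252 = ((-10)**2 - 6*I - 5*(-10)) + 252 = (100 - 6*I + 50) + 252 = (150 - 6*I) + 252 = 402 - 6*I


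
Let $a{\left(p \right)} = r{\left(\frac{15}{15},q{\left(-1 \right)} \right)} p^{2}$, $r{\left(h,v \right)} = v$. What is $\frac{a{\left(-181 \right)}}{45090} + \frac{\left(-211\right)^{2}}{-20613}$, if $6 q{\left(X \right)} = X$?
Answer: $- \frac{4240004611}{1858880340} \approx -2.2809$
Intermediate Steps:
$q{\left(X \right)} = \frac{X}{6}$
$a{\left(p \right)} = - \frac{p^{2}}{6}$ ($a{\left(p \right)} = \frac{1}{6} \left(-1\right) p^{2} = - \frac{p^{2}}{6}$)
$\frac{a{\left(-181 \right)}}{45090} + \frac{\left(-211\right)^{2}}{-20613} = \frac{\left(- \frac{1}{6}\right) \left(-181\right)^{2}}{45090} + \frac{\left(-211\right)^{2}}{-20613} = \left(- \frac{1}{6}\right) 32761 \cdot \frac{1}{45090} + 44521 \left(- \frac{1}{20613}\right) = \left(- \frac{32761}{6}\right) \frac{1}{45090} - \frac{44521}{20613} = - \frac{32761}{270540} - \frac{44521}{20613} = - \frac{4240004611}{1858880340}$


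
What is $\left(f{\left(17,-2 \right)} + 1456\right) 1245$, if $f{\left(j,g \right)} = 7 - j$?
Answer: $1800270$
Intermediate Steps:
$\left(f{\left(17,-2 \right)} + 1456\right) 1245 = \left(\left(7 - 17\right) + 1456\right) 1245 = \left(-10 + 1456\right) 1245 = 1446 \cdot 1245 = 1800270$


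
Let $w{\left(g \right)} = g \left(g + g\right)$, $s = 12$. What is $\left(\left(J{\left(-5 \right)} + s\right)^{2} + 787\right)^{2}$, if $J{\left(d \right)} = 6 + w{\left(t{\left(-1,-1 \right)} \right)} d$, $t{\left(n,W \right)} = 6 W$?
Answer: $13865298001$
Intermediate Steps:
$w{\left(g \right)} = 2 g^{2}$ ($w{\left(g \right)} = g 2 g = 2 g^{2}$)
$J{\left(d \right)} = 6 + 72 d$ ($J{\left(d \right)} = 6 + 2 \left(6 \left(-1\right)\right)^{2} d = 6 + 2 \left(-6\right)^{2} d = 6 + 2 \cdot 36 d = 6 + 72 d$)
$\left(\left(J{\left(-5 \right)} + s\right)^{2} + 787\right)^{2} = \left(\left(\left(6 + 72 \left(-5\right)\right) + 12\right)^{2} + 787\right)^{2} = \left(\left(\left(6 - 360\right) + 12\right)^{2} + 787\right)^{2} = \left(\left(-354 + 12\right)^{2} + 787\right)^{2} = \left(\left(-342\right)^{2} + 787\right)^{2} = \left(116964 + 787\right)^{2} = 117751^{2} = 13865298001$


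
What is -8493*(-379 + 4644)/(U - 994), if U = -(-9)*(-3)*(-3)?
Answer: 36222645/913 ≈ 39674.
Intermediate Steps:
U = 81 (U = -9*3*(-3) = -27*(-3) = 81)
-8493*(-379 + 4644)/(U - 994) = -8493*(-379 + 4644)/(81 - 994) = -8493/((-913/4265)) = -8493/((-913*1/4265)) = -8493/(-913/4265) = -8493*(-4265/913) = 36222645/913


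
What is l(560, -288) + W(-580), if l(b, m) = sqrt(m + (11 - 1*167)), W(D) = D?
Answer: -580 + 2*I*sqrt(111) ≈ -580.0 + 21.071*I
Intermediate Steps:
l(b, m) = sqrt(-156 + m) (l(b, m) = sqrt(m + (11 - 167)) = sqrt(m - 156) = sqrt(-156 + m))
l(560, -288) + W(-580) = sqrt(-156 - 288) - 580 = sqrt(-444) - 580 = 2*I*sqrt(111) - 580 = -580 + 2*I*sqrt(111)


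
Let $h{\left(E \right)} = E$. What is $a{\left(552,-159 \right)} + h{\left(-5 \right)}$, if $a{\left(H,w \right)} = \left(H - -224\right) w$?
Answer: $-123389$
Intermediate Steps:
$a{\left(H,w \right)} = w \left(224 + H\right)$ ($a{\left(H,w \right)} = \left(H + 224\right) w = \left(224 + H\right) w = w \left(224 + H\right)$)
$a{\left(552,-159 \right)} + h{\left(-5 \right)} = - 159 \left(224 + 552\right) - 5 = \left(-159\right) 776 - 5 = -123384 - 5 = -123389$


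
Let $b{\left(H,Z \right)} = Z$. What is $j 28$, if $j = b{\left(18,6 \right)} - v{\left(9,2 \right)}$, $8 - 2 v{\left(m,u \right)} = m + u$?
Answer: $210$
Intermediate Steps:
$v{\left(m,u \right)} = 4 - \frac{m}{2} - \frac{u}{2}$ ($v{\left(m,u \right)} = 4 - \frac{m + u}{2} = 4 - \left(\frac{m}{2} + \frac{u}{2}\right) = 4 - \frac{m}{2} - \frac{u}{2}$)
$j = \frac{15}{2}$ ($j = 6 - \left(4 - \frac{9}{2} - 1\right) = 6 - - \frac{3}{2} = 6 + \frac{3}{2} = \frac{15}{2} \approx 7.5$)
$j 28 = \frac{15}{2} \cdot 28 = 210$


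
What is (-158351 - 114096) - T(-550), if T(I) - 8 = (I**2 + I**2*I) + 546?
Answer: 165799499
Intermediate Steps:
T(I) = 554 + I**2 + I**3 (T(I) = 8 + ((I**2 + I**2*I) + 546) = 8 + ((I**2 + I**3) + 546) = 8 + (546 + I**2 + I**3) = 554 + I**2 + I**3)
(-158351 - 114096) - T(-550) = (-158351 - 114096) - (554 + (-550)**2 + (-550)**3) = -272447 - (554 + 302500 - 166375000) = -272447 - 1*(-166071946) = -272447 + 166071946 = 165799499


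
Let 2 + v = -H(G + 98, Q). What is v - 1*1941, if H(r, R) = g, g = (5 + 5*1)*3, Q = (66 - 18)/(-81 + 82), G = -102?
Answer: -1973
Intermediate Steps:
Q = 48 (Q = 48/1 = 48*1 = 48)
g = 30 (g = (5 + 5)*3 = 10*3 = 30)
H(r, R) = 30
v = -32 (v = -2 - 1*30 = -2 - 30 = -32)
v - 1*1941 = -32 - 1*1941 = -32 - 1941 = -1973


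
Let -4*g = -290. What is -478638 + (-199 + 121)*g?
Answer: -484293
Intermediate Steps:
g = 145/2 (g = -¼*(-290) = 145/2 ≈ 72.500)
-478638 + (-199 + 121)*g = -478638 + (-199 + 121)*(145/2) = -478638 - 78*145/2 = -478638 - 5655 = -484293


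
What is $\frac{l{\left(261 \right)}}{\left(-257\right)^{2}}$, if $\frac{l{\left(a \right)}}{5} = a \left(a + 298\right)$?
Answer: $\frac{729495}{66049} \approx 11.045$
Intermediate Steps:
$l{\left(a \right)} = 5 a \left(298 + a\right)$ ($l{\left(a \right)} = 5 a \left(a + 298\right) = 5 a \left(298 + a\right)$)
$\frac{l{\left(261 \right)}}{\left(-257\right)^{2}} = \frac{5 \cdot 261 \left(298 + 261\right)}{\left(-257\right)^{2}} = \frac{5 \cdot 261 \cdot 559}{66049} = 729495 \cdot \frac{1}{66049} = \frac{729495}{66049}$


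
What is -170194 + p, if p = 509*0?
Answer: -170194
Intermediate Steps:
p = 0
-170194 + p = -170194 + 0 = -170194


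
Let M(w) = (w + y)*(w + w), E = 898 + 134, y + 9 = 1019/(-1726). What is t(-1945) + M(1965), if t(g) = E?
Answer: 6632838321/863 ≈ 7.6858e+6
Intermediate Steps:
y = -16553/1726 (y = -9 + 1019/(-1726) = -9 + 1019*(-1/1726) = -9 - 1019/1726 = -16553/1726 ≈ -9.5904)
E = 1032
t(g) = 1032
M(w) = 2*w*(-16553/1726 + w) (M(w) = (w - 16553/1726)*(w + w) = (-16553/1726 + w)*(2*w) = 2*w*(-16553/1726 + w))
t(-1945) + M(1965) = 1032 + (1/863)*1965*(-16553 + 1726*1965) = 1032 + (1/863)*1965*(-16553 + 3391590) = 1032 + (1/863)*1965*3375037 = 1032 + 6631947705/863 = 6632838321/863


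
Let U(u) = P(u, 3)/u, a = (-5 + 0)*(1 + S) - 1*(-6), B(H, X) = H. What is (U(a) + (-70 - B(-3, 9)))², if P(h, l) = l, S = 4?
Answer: 1628176/361 ≈ 4510.2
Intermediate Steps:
a = -19 (a = (-5 + 0)*(1 + 4) - 1*(-6) = -5*5 + 6 = -25 + 6 = -19)
U(u) = 3/u
(U(a) + (-70 - B(-3, 9)))² = (3/(-19) + (-70 - 1*(-3)))² = (3*(-1/19) + (-70 + 3))² = (-3/19 - 67)² = (-1276/19)² = 1628176/361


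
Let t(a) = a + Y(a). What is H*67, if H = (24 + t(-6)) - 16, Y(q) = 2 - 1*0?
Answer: 268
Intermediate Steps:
Y(q) = 2 (Y(q) = 2 + 0 = 2)
t(a) = 2 + a (t(a) = a + 2 = 2 + a)
H = 4 (H = (24 + (2 - 6)) - 16 = (24 - 4) - 16 = 20 - 16 = 4)
H*67 = 4*67 = 268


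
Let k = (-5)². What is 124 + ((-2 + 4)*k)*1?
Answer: 174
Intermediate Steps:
k = 25
124 + ((-2 + 4)*k)*1 = 124 + ((-2 + 4)*25)*1 = 124 + (2*25)*1 = 124 + 50*1 = 124 + 50 = 174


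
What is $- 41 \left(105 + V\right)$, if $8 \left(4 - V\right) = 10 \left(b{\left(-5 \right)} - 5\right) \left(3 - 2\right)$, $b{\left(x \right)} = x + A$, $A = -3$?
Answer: $- \frac{20541}{4} \approx -5135.3$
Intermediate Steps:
$b{\left(x \right)} = -3 + x$ ($b{\left(x \right)} = x - 3 = -3 + x$)
$V = \frac{81}{4}$ ($V = 4 - \frac{10 \left(\left(-3 - 5\right) - 5\right) \left(3 - 2\right)}{8} = 4 - \frac{10 \left(-8 - 5\right) 1}{8} = 4 - \frac{10 \left(\left(-13\right) 1\right)}{8} = 4 - \frac{10 \left(-13\right)}{8} = 4 - - \frac{65}{4} = 4 + \frac{65}{4} = \frac{81}{4} \approx 20.25$)
$- 41 \left(105 + V\right) = - 41 \left(105 + \frac{81}{4}\right) = \left(-41\right) \frac{501}{4} = - \frac{20541}{4}$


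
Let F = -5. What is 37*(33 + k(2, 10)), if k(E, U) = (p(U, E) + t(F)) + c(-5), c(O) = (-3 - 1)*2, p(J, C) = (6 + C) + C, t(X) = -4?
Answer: 1147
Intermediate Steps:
p(J, C) = 6 + 2*C
c(O) = -8 (c(O) = -4*2 = -8)
k(E, U) = -6 + 2*E (k(E, U) = ((6 + 2*E) - 4) - 8 = (2 + 2*E) - 8 = -6 + 2*E)
37*(33 + k(2, 10)) = 37*(33 + (-6 + 2*2)) = 37*(33 + (-6 + 4)) = 37*(33 - 2) = 37*31 = 1147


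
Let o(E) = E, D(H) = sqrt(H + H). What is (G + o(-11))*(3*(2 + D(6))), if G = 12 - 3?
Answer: -12 - 12*sqrt(3) ≈ -32.785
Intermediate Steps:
D(H) = sqrt(2)*sqrt(H) (D(H) = sqrt(2*H) = sqrt(2)*sqrt(H))
G = 9
(G + o(-11))*(3*(2 + D(6))) = (9 - 11)*(3*(2 + sqrt(2)*sqrt(6))) = -6*(2 + 2*sqrt(3)) = -2*(6 + 6*sqrt(3)) = -12 - 12*sqrt(3)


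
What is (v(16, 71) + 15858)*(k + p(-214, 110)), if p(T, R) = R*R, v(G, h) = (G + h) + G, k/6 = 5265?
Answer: 697336090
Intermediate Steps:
k = 31590 (k = 6*5265 = 31590)
v(G, h) = h + 2*G
p(T, R) = R²
(v(16, 71) + 15858)*(k + p(-214, 110)) = ((71 + 2*16) + 15858)*(31590 + 110²) = ((71 + 32) + 15858)*(31590 + 12100) = (103 + 15858)*43690 = 15961*43690 = 697336090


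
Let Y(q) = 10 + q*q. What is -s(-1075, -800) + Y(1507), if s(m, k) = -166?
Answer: 2271225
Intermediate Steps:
Y(q) = 10 + q²
-s(-1075, -800) + Y(1507) = -1*(-166) + (10 + 1507²) = 166 + (10 + 2271049) = 166 + 2271059 = 2271225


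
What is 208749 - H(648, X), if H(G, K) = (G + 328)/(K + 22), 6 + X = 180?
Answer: 10228457/49 ≈ 2.0874e+5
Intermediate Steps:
X = 174 (X = -6 + 180 = 174)
H(G, K) = (328 + G)/(22 + K)
208749 - H(648, X) = 208749 - (328 + 648)/(22 + 174) = 208749 - 976/196 = 208749 - 1*244/49 = 208749 - 244/49 = 10228457/49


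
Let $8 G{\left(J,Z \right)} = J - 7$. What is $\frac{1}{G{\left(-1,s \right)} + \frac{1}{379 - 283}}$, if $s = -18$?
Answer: $- \frac{96}{95} \approx -1.0105$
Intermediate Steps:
$G{\left(J,Z \right)} = - \frac{7}{8} + \frac{J}{8}$ ($G{\left(J,Z \right)} = \frac{J - 7}{8} = \frac{-7 + J}{8} = - \frac{7}{8} + \frac{J}{8}$)
$\frac{1}{G{\left(-1,s \right)} + \frac{1}{379 - 283}} = \frac{1}{\left(- \frac{7}{8} + \frac{1}{8} \left(-1\right)\right) + \frac{1}{379 - 283}} = \frac{1}{\left(- \frac{7}{8} - \frac{1}{8}\right) + \frac{1}{96}} = \frac{1}{-1 + \frac{1}{96}} = \frac{1}{- \frac{95}{96}} = - \frac{96}{95}$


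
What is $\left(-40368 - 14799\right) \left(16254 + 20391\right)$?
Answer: $-2021594715$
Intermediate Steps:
$\left(-40368 - 14799\right) \left(16254 + 20391\right) = \left(-55167\right) 36645 = -2021594715$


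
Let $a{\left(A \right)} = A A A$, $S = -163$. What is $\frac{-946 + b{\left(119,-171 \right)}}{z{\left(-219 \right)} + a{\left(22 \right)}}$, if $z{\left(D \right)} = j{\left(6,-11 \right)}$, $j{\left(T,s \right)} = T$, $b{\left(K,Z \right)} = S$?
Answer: $- \frac{1109}{10654} \approx -0.10409$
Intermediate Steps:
$b{\left(K,Z \right)} = -163$
$z{\left(D \right)} = 6$
$a{\left(A \right)} = A^{3}$ ($a{\left(A \right)} = A^{2} A = A^{3}$)
$\frac{-946 + b{\left(119,-171 \right)}}{z{\left(-219 \right)} + a{\left(22 \right)}} = \frac{-946 - 163}{6 + 22^{3}} = - \frac{1109}{6 + 10648} = - \frac{1109}{10654}$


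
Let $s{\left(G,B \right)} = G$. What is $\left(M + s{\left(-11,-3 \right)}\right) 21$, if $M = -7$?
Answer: $-378$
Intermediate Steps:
$\left(M + s{\left(-11,-3 \right)}\right) 21 = \left(-7 - 11\right) 21 = \left(-18\right) 21 = -378$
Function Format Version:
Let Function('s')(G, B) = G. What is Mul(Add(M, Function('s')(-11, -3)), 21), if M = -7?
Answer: -378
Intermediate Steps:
Mul(Add(M, Function('s')(-11, -3)), 21) = Mul(Add(-7, -11), 21) = Mul(-18, 21) = -378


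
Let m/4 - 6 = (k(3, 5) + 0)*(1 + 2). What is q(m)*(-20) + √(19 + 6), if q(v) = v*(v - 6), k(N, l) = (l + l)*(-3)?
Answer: -2298235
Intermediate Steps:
k(N, l) = -6*l (k(N, l) = (2*l)*(-3) = -6*l)
m = -336 (m = 24 + 4*((-6*5 + 0)*(1 + 2)) = 24 + 4*((-30 + 0)*3) = 24 + 4*(-30*3) = 24 + 4*(-90) = 24 - 360 = -336)
q(v) = v*(-6 + v)
q(m)*(-20) + √(19 + 6) = -336*(-6 - 336)*(-20) + √(19 + 6) = -336*(-342)*(-20) + √25 = 114912*(-20) + 5 = -2298240 + 5 = -2298235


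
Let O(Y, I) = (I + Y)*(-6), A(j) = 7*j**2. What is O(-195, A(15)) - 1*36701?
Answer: -44981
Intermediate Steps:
O(Y, I) = -6*I - 6*Y
O(-195, A(15)) - 1*36701 = (-42*15**2 - 6*(-195)) - 1*36701 = (-42*225 + 1170) - 36701 = (-6*1575 + 1170) - 36701 = (-9450 + 1170) - 36701 = -8280 - 36701 = -44981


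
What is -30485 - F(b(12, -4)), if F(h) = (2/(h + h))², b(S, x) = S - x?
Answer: -7804161/256 ≈ -30485.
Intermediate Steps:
F(h) = h⁻² (F(h) = (2/(2*h))² = ((1/(2*h))*2)² = (1/h)² = h⁻²)
-30485 - F(b(12, -4)) = -30485 - 1/(12 - 1*(-4))² = -30485 - 1/(12 + 4)² = -30485 - 1/16² = -30485 - 1*1/256 = -30485 - 1/256 = -7804161/256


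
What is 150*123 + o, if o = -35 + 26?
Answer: 18441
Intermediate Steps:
o = -9
150*123 + o = 150*123 - 9 = 18450 - 9 = 18441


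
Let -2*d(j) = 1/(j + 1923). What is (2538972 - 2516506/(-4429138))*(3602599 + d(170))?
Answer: 84793463124950038524573/9270185834 ≈ 9.1469e+12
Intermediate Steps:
d(j) = -1/(2*(1923 + j)) (d(j) = -1/(2*(j + 1923)) = -1/(2*(1923 + j)))
(2538972 - 2516506/(-4429138))*(3602599 + d(170)) = (2538972 - 2516506/(-4429138))*(3602599 - 1/(3846 + 2*170)) = (2538972 - 2516506*(-1/4429138))*(3602599 - 1/(3846 + 340)) = (2538972 + 1258253/2214569)*(3602599 - 1/4186) = 5622729941321*(3602599 - 1*1/4186)/2214569 = 5622729941321*(3602599 - 1/4186)/2214569 = (5622729941321/2214569)*(15080479413/4186) = 84793463124950038524573/9270185834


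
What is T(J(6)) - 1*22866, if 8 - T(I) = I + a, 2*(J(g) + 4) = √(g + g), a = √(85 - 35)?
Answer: -22854 - √3 - 5*√2 ≈ -22863.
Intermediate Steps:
a = 5*√2 (a = √50 = 5*√2 ≈ 7.0711)
J(g) = -4 + √2*√g/2 (J(g) = -4 + √(g + g)/2 = -4 + √(2*g)/2 = -4 + (√2*√g)/2 = -4 + √2*√g/2)
T(I) = 8 - I - 5*√2 (T(I) = 8 - (I + 5*√2) = 8 + (-I - 5*√2) = 8 - I - 5*√2)
T(J(6)) - 1*22866 = (8 - (-4 + √2*√6/2) - 5*√2) - 1*22866 = (8 - (-4 + √3) - 5*√2) - 22866 = (8 + (4 - √3) - 5*√2) - 22866 = (12 - √3 - 5*√2) - 22866 = -22854 - √3 - 5*√2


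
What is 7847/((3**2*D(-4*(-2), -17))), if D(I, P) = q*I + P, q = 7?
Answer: 7847/351 ≈ 22.356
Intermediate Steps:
D(I, P) = P + 7*I (D(I, P) = 7*I + P = P + 7*I)
7847/((3**2*D(-4*(-2), -17))) = 7847/((3**2*(-17 + 7*(-4*(-2))))) = 7847/((9*(-17 + 7*8))) = 7847/((9*(-17 + 56))) = 7847/((9*39)) = 7847/351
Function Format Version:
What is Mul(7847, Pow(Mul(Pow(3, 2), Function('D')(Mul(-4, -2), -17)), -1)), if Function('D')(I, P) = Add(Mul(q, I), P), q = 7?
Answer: Rational(7847, 351) ≈ 22.356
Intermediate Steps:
Function('D')(I, P) = Add(P, Mul(7, I)) (Function('D')(I, P) = Add(Mul(7, I), P) = Add(P, Mul(7, I)))
Mul(7847, Pow(Mul(Pow(3, 2), Function('D')(Mul(-4, -2), -17)), -1)) = Mul(7847, Pow(Mul(Pow(3, 2), Add(-17, Mul(7, Mul(-4, -2)))), -1)) = Mul(7847, Pow(Mul(9, Add(-17, Mul(7, 8))), -1)) = Mul(7847, Pow(Mul(9, Add(-17, 56)), -1)) = Mul(7847, Pow(Mul(9, 39), -1)) = Mul(7847, Pow(351, -1)) = Mul(7847, Rational(1, 351)) = Rational(7847, 351)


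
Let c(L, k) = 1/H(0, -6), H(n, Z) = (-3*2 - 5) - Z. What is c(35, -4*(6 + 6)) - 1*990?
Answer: -4951/5 ≈ -990.20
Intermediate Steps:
H(n, Z) = -11 - Z (H(n, Z) = (-6 - 5) - Z = -11 - Z)
c(L, k) = -1/5 (c(L, k) = 1/(-11 - 1*(-6)) = 1/(-11 + 6) = 1/(-5) = -1/5)
c(35, -4*(6 + 6)) - 1*990 = -1/5 - 1*990 = -1/5 - 990 = -4951/5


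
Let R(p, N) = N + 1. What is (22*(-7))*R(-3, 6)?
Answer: -1078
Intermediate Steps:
R(p, N) = 1 + N
(22*(-7))*R(-3, 6) = (22*(-7))*(1 + 6) = -154*7 = -1078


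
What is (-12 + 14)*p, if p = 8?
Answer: 16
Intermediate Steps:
(-12 + 14)*p = (-12 + 14)*8 = 2*8 = 16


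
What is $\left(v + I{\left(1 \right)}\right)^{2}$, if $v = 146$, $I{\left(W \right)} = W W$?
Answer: $21609$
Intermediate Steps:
$I{\left(W \right)} = W^{2}$
$\left(v + I{\left(1 \right)}\right)^{2} = \left(146 + 1^{2}\right)^{2} = \left(146 + 1\right)^{2} = 147^{2} = 21609$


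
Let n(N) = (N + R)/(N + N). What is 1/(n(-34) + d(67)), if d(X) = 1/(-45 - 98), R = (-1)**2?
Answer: 9724/4651 ≈ 2.0907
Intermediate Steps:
R = 1
n(N) = (1 + N)/(2*N) (n(N) = (N + 1)/(N + N) = (1 + N)/((2*N)) = (1 + N)*(1/(2*N)) = (1 + N)/(2*N))
d(X) = -1/143 (d(X) = 1/(-143) = -1/143)
1/(n(-34) + d(67)) = 1/((1/2)*(1 - 34)/(-34) - 1/143) = 1/((1/2)*(-1/34)*(-33) - 1/143) = 1/(33/68 - 1/143) = 1/(4651/9724) = 9724/4651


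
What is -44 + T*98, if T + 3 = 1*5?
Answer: 152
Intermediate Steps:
T = 2 (T = -3 + 1*5 = -3 + 5 = 2)
-44 + T*98 = -44 + 2*98 = -44 + 196 = 152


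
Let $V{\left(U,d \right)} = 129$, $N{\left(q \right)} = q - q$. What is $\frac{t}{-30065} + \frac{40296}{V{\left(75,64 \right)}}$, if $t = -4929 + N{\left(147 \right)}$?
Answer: $\frac{404045027}{1292795} \approx 312.54$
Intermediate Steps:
$N{\left(q \right)} = 0$
$t = -4929$ ($t = -4929 + 0 = -4929$)
$\frac{t}{-30065} + \frac{40296}{V{\left(75,64 \right)}} = - \frac{4929}{-30065} + \frac{40296}{129} = \left(-4929\right) \left(- \frac{1}{30065}\right) + 40296 \cdot \frac{1}{129} = \frac{4929}{30065} + \frac{13432}{43} = \frac{404045027}{1292795}$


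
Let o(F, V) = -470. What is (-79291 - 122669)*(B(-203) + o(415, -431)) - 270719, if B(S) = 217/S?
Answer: 2751124709/29 ≈ 9.4866e+7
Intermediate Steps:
(-79291 - 122669)*(B(-203) + o(415, -431)) - 270719 = (-79291 - 122669)*(217/(-203) - 470) - 270719 = -201960*(217*(-1/203) - 470) - 270719 = -201960*(-31/29 - 470) - 270719 = -201960*(-13661/29) - 270719 = 2758975560/29 - 270719 = 2751124709/29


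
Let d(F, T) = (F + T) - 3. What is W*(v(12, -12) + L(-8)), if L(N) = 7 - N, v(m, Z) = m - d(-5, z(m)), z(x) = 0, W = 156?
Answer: 5460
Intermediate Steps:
d(F, T) = -3 + F + T
v(m, Z) = 8 + m (v(m, Z) = m - (-3 - 5 + 0) = m - 1*(-8) = m + 8 = 8 + m)
W*(v(12, -12) + L(-8)) = 156*((8 + 12) + (7 - 1*(-8))) = 156*(20 + (7 + 8)) = 156*(20 + 15) = 156*35 = 5460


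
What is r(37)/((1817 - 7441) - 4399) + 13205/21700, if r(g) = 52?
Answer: 2018851/3346140 ≈ 0.60334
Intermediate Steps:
r(37)/((1817 - 7441) - 4399) + 13205/21700 = 52/((1817 - 7441) - 4399) + 13205/21700 = 52/(-5624 - 4399) + 13205*(1/21700) = 52/(-10023) + 2641/4340 = 52*(-1/10023) + 2641/4340 = -4/771 + 2641/4340 = 2018851/3346140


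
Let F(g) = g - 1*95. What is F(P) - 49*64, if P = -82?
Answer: -3313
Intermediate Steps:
F(g) = -95 + g (F(g) = g - 95 = -95 + g)
F(P) - 49*64 = (-95 - 82) - 49*64 = -177 - 3136 = -3313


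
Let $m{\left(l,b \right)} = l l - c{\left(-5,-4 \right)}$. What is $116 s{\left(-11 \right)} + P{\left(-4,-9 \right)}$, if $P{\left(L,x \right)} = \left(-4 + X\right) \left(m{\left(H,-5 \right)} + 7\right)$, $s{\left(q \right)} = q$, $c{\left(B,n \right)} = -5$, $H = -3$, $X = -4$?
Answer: $-1444$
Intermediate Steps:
$m{\left(l,b \right)} = 5 + l^{2}$ ($m{\left(l,b \right)} = l l - -5 = l^{2} + 5 = 5 + l^{2}$)
$P{\left(L,x \right)} = -168$ ($P{\left(L,x \right)} = \left(-4 - 4\right) \left(\left(5 + \left(-3\right)^{2}\right) + 7\right) = - 8 \left(\left(5 + 9\right) + 7\right) = - 8 \left(14 + 7\right) = \left(-8\right) 21 = -168$)
$116 s{\left(-11 \right)} + P{\left(-4,-9 \right)} = 116 \left(-11\right) - 168 = -1276 - 168 = -1444$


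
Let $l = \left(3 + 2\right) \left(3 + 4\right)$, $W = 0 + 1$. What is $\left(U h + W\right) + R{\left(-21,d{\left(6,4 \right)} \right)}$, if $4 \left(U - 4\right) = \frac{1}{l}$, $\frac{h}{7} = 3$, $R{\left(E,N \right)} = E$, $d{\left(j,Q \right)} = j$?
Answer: $\frac{1283}{20} \approx 64.15$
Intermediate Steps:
$W = 1$
$h = 21$ ($h = 7 \cdot 3 = 21$)
$l = 35$ ($l = 5 \cdot 7 = 35$)
$U = \frac{561}{140}$ ($U = 4 + \frac{1}{4 \cdot 35} = 4 + \frac{1}{4} \cdot \frac{1}{35} = 4 + \frac{1}{140} = \frac{561}{140} \approx 4.0071$)
$\left(U h + W\right) + R{\left(-21,d{\left(6,4 \right)} \right)} = \left(\frac{561}{140} \cdot 21 + 1\right) - 21 = \left(\frac{1683}{20} + 1\right) - 21 = \frac{1703}{20} - 21 = \frac{1283}{20}$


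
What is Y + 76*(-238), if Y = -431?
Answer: -18519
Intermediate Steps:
Y + 76*(-238) = -431 + 76*(-238) = -431 - 18088 = -18519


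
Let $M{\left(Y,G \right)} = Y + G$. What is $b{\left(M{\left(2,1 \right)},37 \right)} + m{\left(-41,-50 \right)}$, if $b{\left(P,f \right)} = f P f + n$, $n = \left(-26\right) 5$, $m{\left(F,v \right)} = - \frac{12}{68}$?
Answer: $\frac{67606}{17} \approx 3976.8$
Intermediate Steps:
$m{\left(F,v \right)} = - \frac{3}{17}$ ($m{\left(F,v \right)} = \left(-12\right) \frac{1}{68} = - \frac{3}{17}$)
$n = -130$
$M{\left(Y,G \right)} = G + Y$
$b{\left(P,f \right)} = -130 + P f^{2}$ ($b{\left(P,f \right)} = f P f - 130 = P f f - 130 = P f^{2} - 130 = -130 + P f^{2}$)
$b{\left(M{\left(2,1 \right)},37 \right)} + m{\left(-41,-50 \right)} = \left(-130 + \left(1 + 2\right) 37^{2}\right) - \frac{3}{17} = \left(-130 + 3 \cdot 1369\right) - \frac{3}{17} = \left(-130 + 4107\right) - \frac{3}{17} = 3977 - \frac{3}{17} = \frac{67606}{17}$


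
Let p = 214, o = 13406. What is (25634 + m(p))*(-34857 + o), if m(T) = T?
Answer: -554465448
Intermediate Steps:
(25634 + m(p))*(-34857 + o) = (25634 + 214)*(-34857 + 13406) = 25848*(-21451) = -554465448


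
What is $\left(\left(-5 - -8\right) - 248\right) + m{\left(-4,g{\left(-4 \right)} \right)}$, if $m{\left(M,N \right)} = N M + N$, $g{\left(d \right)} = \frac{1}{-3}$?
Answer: $-244$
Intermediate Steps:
$g{\left(d \right)} = - \frac{1}{3}$
$m{\left(M,N \right)} = N + M N$ ($m{\left(M,N \right)} = M N + N = N + M N$)
$\left(\left(-5 - -8\right) - 248\right) + m{\left(-4,g{\left(-4 \right)} \right)} = \left(\left(-5 - -8\right) - 248\right) - \frac{1 - 4}{3} = \left(\left(-5 + 8\right) - 248\right) - -1 = \left(3 - 248\right) + 1 = -245 + 1 = -244$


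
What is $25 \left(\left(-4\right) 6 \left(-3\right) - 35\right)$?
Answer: $925$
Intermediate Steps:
$25 \left(\left(-4\right) 6 \left(-3\right) - 35\right) = 25 \left(\left(-24\right) \left(-3\right) - 35\right) = 25 \left(72 - 35\right) = 25 \cdot 37 = 925$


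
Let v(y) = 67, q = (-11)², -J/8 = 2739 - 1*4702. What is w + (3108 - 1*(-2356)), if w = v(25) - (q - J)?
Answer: 21114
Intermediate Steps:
J = 15704 (J = -8*(2739 - 1*4702) = -8*(2739 - 4702) = -8*(-1963) = 15704)
q = 121
w = 15650 (w = 67 - (121 - 1*15704) = 67 - (121 - 15704) = 67 - 1*(-15583) = 67 + 15583 = 15650)
w + (3108 - 1*(-2356)) = 15650 + (3108 - 1*(-2356)) = 15650 + (3108 + 2356) = 15650 + 5464 = 21114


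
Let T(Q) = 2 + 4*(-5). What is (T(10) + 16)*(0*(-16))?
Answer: 0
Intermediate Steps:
T(Q) = -18 (T(Q) = 2 - 20 = -18)
(T(10) + 16)*(0*(-16)) = (-18 + 16)*(0*(-16)) = -2*0 = 0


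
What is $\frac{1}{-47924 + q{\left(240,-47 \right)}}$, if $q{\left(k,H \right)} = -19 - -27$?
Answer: $- \frac{1}{47916} \approx -2.087 \cdot 10^{-5}$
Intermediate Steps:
$q{\left(k,H \right)} = 8$ ($q{\left(k,H \right)} = -19 + 27 = 8$)
$\frac{1}{-47924 + q{\left(240,-47 \right)}} = \frac{1}{-47924 + 8} = \frac{1}{-47916} = - \frac{1}{47916}$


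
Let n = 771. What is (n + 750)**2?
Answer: 2313441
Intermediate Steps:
(n + 750)**2 = (771 + 750)**2 = 1521**2 = 2313441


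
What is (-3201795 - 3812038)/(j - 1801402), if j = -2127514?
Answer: 7013833/3928916 ≈ 1.7852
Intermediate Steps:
(-3201795 - 3812038)/(j - 1801402) = (-3201795 - 3812038)/(-2127514 - 1801402) = -7013833/(-3928916) = -7013833*(-1/3928916) = 7013833/3928916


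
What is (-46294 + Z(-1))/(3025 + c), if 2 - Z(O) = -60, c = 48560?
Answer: -46232/51585 ≈ -0.89623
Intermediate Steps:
Z(O) = 62 (Z(O) = 2 - 1*(-60) = 2 + 60 = 62)
(-46294 + Z(-1))/(3025 + c) = (-46294 + 62)/(3025 + 48560) = -46232/51585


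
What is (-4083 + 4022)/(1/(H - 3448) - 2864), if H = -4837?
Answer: 505385/23728241 ≈ 0.021299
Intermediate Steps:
(-4083 + 4022)/(1/(H - 3448) - 2864) = (-4083 + 4022)/(1/(-4837 - 3448) - 2864) = -61/(1/(-8285) - 2864) = -61/(-1/8285 - 2864) = -61/(-23728241/8285) = -61*(-8285/23728241) = 505385/23728241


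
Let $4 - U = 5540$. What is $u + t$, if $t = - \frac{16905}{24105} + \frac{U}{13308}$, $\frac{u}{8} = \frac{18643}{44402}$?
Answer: $\frac{266078106691}{118697402289} \approx 2.2416$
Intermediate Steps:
$U = -5536$ ($U = 4 - 5540 = -5536$)
$u = \frac{74572}{22201}$ ($u = 8 \cdot \frac{18643}{44402} = \frac{74572}{22201} \approx 3.3589$)
$t = - \frac{5973617}{5346489}$ ($t = - \frac{16905}{24105} - \frac{5536}{13308} = \left(-16905\right) \frac{1}{24105} - \frac{1384}{3327} = - \frac{1127}{1607} - \frac{1384}{3327} = - \frac{5973617}{5346489} \approx -1.1173$)
$u + t = \frac{74572}{22201} - \frac{5973617}{5346489} = \frac{266078106691}{118697402289}$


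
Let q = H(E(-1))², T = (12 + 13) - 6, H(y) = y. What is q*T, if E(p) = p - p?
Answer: 0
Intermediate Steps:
E(p) = 0
T = 19 (T = 25 - 6 = 19)
q = 0 (q = 0² = 0)
q*T = 0*19 = 0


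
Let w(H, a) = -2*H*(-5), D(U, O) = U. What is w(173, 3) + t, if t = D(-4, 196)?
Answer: 1726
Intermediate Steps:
t = -4
w(H, a) = 10*H
w(173, 3) + t = 10*173 - 4 = 1730 - 4 = 1726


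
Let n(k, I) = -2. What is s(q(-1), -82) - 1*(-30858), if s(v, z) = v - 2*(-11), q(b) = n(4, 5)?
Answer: 30878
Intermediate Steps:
q(b) = -2
s(v, z) = 22 + v (s(v, z) = v - 1*(-22) = v + 22 = 22 + v)
s(q(-1), -82) - 1*(-30858) = (22 - 2) - 1*(-30858) = 20 + 30858 = 30878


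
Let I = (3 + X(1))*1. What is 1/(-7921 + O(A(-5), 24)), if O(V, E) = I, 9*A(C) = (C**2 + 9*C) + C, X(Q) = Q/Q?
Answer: -1/7917 ≈ -0.00012631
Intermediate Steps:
X(Q) = 1
A(C) = C**2/9 + 10*C/9 (A(C) = ((C**2 + 9*C) + C)/9 = (C**2 + 10*C)/9 = C**2/9 + 10*C/9)
I = 4 (I = (3 + 1)*1 = 4*1 = 4)
O(V, E) = 4
1/(-7921 + O(A(-5), 24)) = 1/(-7921 + 4) = 1/(-7917) = -1/7917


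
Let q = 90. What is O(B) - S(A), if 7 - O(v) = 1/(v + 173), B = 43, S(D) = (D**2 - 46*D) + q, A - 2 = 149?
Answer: -3442609/216 ≈ -15938.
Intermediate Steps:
A = 151 (A = 2 + 149 = 151)
S(D) = 90 + D**2 - 46*D (S(D) = (D**2 - 46*D) + 90 = 90 + D**2 - 46*D)
O(v) = 7 - 1/(173 + v) (O(v) = 7 - 1/(v + 173) = 7 - 1/(173 + v))
O(B) - S(A) = (1210 + 7*43)/(173 + 43) - (90 + 151**2 - 46*151) = (1210 + 301)/216 - (90 + 22801 - 6946) = (1/216)*1511 - 1*15945 = 1511/216 - 15945 = -3442609/216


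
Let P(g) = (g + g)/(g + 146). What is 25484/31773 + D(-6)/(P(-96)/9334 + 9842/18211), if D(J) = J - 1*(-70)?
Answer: 24437631970916/204818258127 ≈ 119.31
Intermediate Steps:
D(J) = 70 + J (D(J) = J + 70 = 70 + J)
P(g) = 2*g/(146 + g) (P(g) = (2*g)/(146 + g) = 2*g/(146 + g))
25484/31773 + D(-6)/(P(-96)/9334 + 9842/18211) = 25484/31773 + (70 - 6)/((2*(-96)/(146 - 96))/9334 + 9842/18211) = 25484*(1/31773) + 64/((2*(-96)/50)*(1/9334) + 9842*(1/18211)) = 25484/31773 + 64/((2*(-96)*(1/50))*(1/9334) + 9842/18211) = 25484/31773 + 64/(-96/25*1/9334 + 9842/18211) = 25484/31773 + 64/(-48/116675 + 9842/18211) = 25484/31773 + 64/(1147441222/2124768425) = 25484/31773 + 64*(2124768425/1147441222) = 25484/31773 + 67992589600/573720611 = 24437631970916/204818258127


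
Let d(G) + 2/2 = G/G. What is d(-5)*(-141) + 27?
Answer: 27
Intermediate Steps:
d(G) = 0 (d(G) = -1 + G/G = -1 + 1 = 0)
d(-5)*(-141) + 27 = 0*(-141) + 27 = 0 + 27 = 27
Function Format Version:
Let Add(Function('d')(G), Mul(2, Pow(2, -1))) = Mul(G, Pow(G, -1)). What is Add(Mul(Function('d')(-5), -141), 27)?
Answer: 27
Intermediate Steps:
Function('d')(G) = 0 (Function('d')(G) = Add(-1, Mul(G, Pow(G, -1))) = Add(-1, 1) = 0)
Add(Mul(Function('d')(-5), -141), 27) = Add(Mul(0, -141), 27) = Add(0, 27) = 27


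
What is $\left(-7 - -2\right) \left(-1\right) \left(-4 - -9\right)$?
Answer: $25$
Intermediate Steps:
$\left(-7 - -2\right) \left(-1\right) \left(-4 - -9\right) = \left(-7 + 2\right) \left(-1\right) \left(-4 + 9\right) = \left(-5\right) \left(-1\right) 5 = 5 \cdot 5 = 25$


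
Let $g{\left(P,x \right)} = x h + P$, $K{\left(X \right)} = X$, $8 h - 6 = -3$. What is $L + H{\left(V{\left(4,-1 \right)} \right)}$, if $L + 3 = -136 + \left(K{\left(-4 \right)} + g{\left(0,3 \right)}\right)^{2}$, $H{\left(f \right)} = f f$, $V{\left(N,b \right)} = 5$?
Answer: $- \frac{6767}{64} \approx -105.73$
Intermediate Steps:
$h = \frac{3}{8}$ ($h = \frac{3}{4} + \frac{1}{8} \left(-3\right) = \frac{3}{4} - \frac{3}{8} = \frac{3}{8} \approx 0.375$)
$g{\left(P,x \right)} = P + \frac{3 x}{8}$ ($g{\left(P,x \right)} = x \frac{3}{8} + P = \frac{3 x}{8} + P = P + \frac{3 x}{8}$)
$H{\left(f \right)} = f^{2}$
$L = - \frac{8367}{64}$ ($L = -3 - \left(136 - \left(-4 + \left(0 + \frac{3}{8} \cdot 3\right)\right)^{2}\right) = -3 - \left(136 - \left(-4 + \left(0 + \frac{9}{8}\right)\right)^{2}\right) = -3 - \left(136 - \left(-4 + \frac{9}{8}\right)^{2}\right) = -3 - \left(136 - \left(- \frac{23}{8}\right)^{2}\right) = -3 + \left(-136 + \frac{529}{64}\right) = -3 - \frac{8175}{64} = - \frac{8367}{64} \approx -130.73$)
$L + H{\left(V{\left(4,-1 \right)} \right)} = - \frac{8367}{64} + 5^{2} = - \frac{8367}{64} + 25 = - \frac{6767}{64}$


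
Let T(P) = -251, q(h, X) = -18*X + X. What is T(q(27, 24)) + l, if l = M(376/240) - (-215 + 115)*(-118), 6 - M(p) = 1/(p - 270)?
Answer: -96998355/8053 ≈ -12045.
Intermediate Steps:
q(h, X) = -17*X
M(p) = 6 - 1/(-270 + p) (M(p) = 6 - 1/(p - 270) = 6 - 1/(-270 + p))
l = -94977052/8053 (l = (-1621 + 6*(376/240))/(-270 + 376/240) - (-215 + 115)*(-118) = (-1621 + 6*(376*(1/240)))/(-270 + 376*(1/240)) - (-100)*(-118) = (-1621 + 6*(47/30))/(-270 + 47/30) - 1*11800 = (-1621 + 47/5)/(-8053/30) - 11800 = -30/8053*(-8058/5) - 11800 = 48348/8053 - 11800 = -94977052/8053 ≈ -11794.)
T(q(27, 24)) + l = -251 - 94977052/8053 = -96998355/8053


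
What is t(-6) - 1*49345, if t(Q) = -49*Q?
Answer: -49051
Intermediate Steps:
t(-6) - 1*49345 = -49*(-6) - 1*49345 = 294 - 49345 = -49051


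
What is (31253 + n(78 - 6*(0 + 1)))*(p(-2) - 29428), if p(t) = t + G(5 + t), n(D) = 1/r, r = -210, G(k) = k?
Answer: -64377732361/70 ≈ -9.1968e+8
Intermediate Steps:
n(D) = -1/210 (n(D) = 1/(-210) = -1/210)
p(t) = 5 + 2*t (p(t) = t + (5 + t) = 5 + 2*t)
(31253 + n(78 - 6*(0 + 1)))*(p(-2) - 29428) = (31253 - 1/210)*((5 + 2*(-2)) - 29428) = 6563129*((5 - 4) - 29428)/210 = 6563129*(1 - 29428)/210 = (6563129/210)*(-29427) = -64377732361/70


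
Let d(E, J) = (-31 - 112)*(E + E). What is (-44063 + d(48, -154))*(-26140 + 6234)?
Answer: 1150387646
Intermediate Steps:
d(E, J) = -286*E
(-44063 + d(48, -154))*(-26140 + 6234) = (-44063 - 286*48)*(-26140 + 6234) = (-44063 - 13728)*(-19906) = -57791*(-19906) = 1150387646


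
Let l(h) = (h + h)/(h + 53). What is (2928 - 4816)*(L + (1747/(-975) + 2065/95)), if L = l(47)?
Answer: -730458704/18525 ≈ -39431.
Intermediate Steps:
l(h) = 2*h/(53 + h) (l(h) = (2*h)/(53 + h) = 2*h/(53 + h))
L = 47/50 (L = 2*47/(53 + 47) = 2*47/100 = 2*47*(1/100) = 47/50 ≈ 0.94000)
(2928 - 4816)*(L + (1747/(-975) + 2065/95)) = (2928 - 4816)*(47/50 + (1747/(-975) + 2065/95)) = -1888*(47/50 + (1747*(-1/975) + 2065*(1/95))) = -1888*(47/50 + (-1747/975 + 413/19)) = -1888*(47/50 + 369482/18525) = -1888*773791/37050 = -730458704/18525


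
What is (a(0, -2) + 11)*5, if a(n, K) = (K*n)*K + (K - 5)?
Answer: 20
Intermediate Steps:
a(n, K) = -5 + K + n*K**2 (a(n, K) = n*K**2 + (-5 + K) = -5 + K + n*K**2)
(a(0, -2) + 11)*5 = ((-5 - 2 + 0*(-2)**2) + 11)*5 = ((-5 - 2 + 0*4) + 11)*5 = ((-5 - 2 + 0) + 11)*5 = (-7 + 11)*5 = 4*5 = 20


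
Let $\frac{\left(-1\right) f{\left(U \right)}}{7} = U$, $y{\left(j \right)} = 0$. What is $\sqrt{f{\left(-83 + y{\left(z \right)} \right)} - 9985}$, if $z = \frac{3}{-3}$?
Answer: $2 i \sqrt{2351} \approx 96.974 i$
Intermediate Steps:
$z = -1$ ($z = 3 \left(- \frac{1}{3}\right) = -1$)
$f{\left(U \right)} = - 7 U$
$\sqrt{f{\left(-83 + y{\left(z \right)} \right)} - 9985} = \sqrt{- 7 \left(-83 + 0\right) - 9985} = \sqrt{\left(-7\right) \left(-83\right) - 9985} = \sqrt{581 - 9985} = \sqrt{-9404} = 2 i \sqrt{2351}$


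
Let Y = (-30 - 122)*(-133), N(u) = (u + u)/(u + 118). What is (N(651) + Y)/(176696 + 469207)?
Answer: 15547406/496699407 ≈ 0.031301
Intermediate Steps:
N(u) = 2*u/(118 + u) (N(u) = (2*u)/(118 + u) = 2*u/(118 + u))
Y = 20216 (Y = -152*(-133) = 20216)
(N(651) + Y)/(176696 + 469207) = (2*651/(118 + 651) + 20216)/(176696 + 469207) = (2*651/769 + 20216)/645903 = (2*651*(1/769) + 20216)*(1/645903) = (1302/769 + 20216)*(1/645903) = (15547406/769)*(1/645903) = 15547406/496699407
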